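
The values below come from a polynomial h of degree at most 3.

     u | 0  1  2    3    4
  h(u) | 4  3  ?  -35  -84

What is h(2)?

-8

The 4 known points determine the degree-3 polynomial uniquely.
Write h(u) = au^3 + bu^2 + cu + d. Substituting each data point gives a linear system:
  d = 4
  a + b + c + d = 3
  27a + 9b + 3c + d = -35
  64a + 16b + 4c + d = -84
Solving the system yields a = -1, b = -2, c = 2, d = 4.
So h(u) = -u³ - 2u² + 2u + 4.
Then h(2) = -8.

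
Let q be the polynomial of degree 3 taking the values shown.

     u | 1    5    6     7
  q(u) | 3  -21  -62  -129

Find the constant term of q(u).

Write q(u) = au^3 + bu^2 + cu + d. Substituting each data point gives a linear system:
  a + b + c + d = 3
  125a + 25b + 5c + d = -21
  216a + 36b + 6c + d = -62
  343a + 49b + 7c + d = -129
Solving the system yields a = -1, b = 5, c = -5, d = 4.
So q(u) = -u³ + 5u² - 5u + 4.
The constant term is 4.

4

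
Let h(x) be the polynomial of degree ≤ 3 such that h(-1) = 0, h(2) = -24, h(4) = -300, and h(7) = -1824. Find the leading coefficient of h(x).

-6

Write h(x) = ax^3 + bx^2 + cx + d. Substituting each data point gives a linear system:
  -a + b - c + d = 0
  8a + 4b + 2c + d = -24
  64a + 16b + 4c + d = -300
  343a + 49b + 7c + d = -1824
Solving the system yields a = -6, b = 4, c = 6, d = -4.
So h(x) = -6x^3 + 4x^2 + 6x - 4.
The leading coefficient is -6.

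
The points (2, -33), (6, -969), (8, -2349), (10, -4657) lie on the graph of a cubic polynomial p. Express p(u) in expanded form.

Write p(u) = au^3 + bu^2 + cu + d. Substituting each data point gives a linear system:
  8a + 4b + 2c + d = -33
  216a + 36b + 6c + d = -969
  512a + 64b + 8c + d = -2349
  1000a + 100b + 10c + d = -4657
Solving the system yields a = -5, b = 4, c = -6, d = 3.
So p(u) = -5u^3 + 4u^2 - 6u + 3.
Check: p(8) = -2349. ✓

p(u) = -5u^3 + 4u^2 - 6u + 3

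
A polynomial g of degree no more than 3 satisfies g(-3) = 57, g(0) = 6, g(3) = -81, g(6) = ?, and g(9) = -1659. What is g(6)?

-528

The 4 known points determine the degree-3 polynomial uniquely.
Write g(n) = an^3 + bn^2 + cn + d. Substituting each data point gives a linear system:
  -27a + 9b - 3c + d = 57
  d = 6
  27a + 9b + 3c + d = -81
  729a + 81b + 9c + d = -1659
Solving the system yields a = -2, b = -2, c = -5, d = 6.
So g(n) = -2n^3 - 2n^2 - 5n + 6.
Then g(6) = -528.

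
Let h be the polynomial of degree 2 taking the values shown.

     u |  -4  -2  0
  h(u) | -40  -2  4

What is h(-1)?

5

Using the Lagrange interpolation formula with nodes -4, -2, 0:
  L_0(u) = (u + 2)u / 8
  L_1(u) = (u + 4)u / -4
  L_2(u) = (u + 4)(u + 2) / 8
Then h(u) = -40·L_0(u) - 2·L_1(u) + 4·L_2(u).
Expanding and collecting terms gives h(u) = -4u² - 5u + 4.
Evaluating at u = -1: h(-1) = 5.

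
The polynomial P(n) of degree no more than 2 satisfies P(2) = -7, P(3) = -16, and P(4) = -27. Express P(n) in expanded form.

P(n) = -n^2 - 4n + 5

Using the Lagrange interpolation formula with nodes 2, 3, 4:
  L_0(n) = (n - 3)(n - 4) / 2
  L_1(n) = (n - 2)(n - 4) / -1
  L_2(n) = (n - 2)(n - 3) / 2
Then P(n) = -7·L_0(n) - 16·L_1(n) - 27·L_2(n).
Expanding and collecting terms gives P(n) = -n² - 4n + 5.
Check: P(4) = -27. ✓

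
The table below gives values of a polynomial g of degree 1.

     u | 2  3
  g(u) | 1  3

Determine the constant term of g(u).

Write g(u) = au + b. Substituting each data point gives a linear system:
  2a + b = 1
  3a + b = 3
Solving the system yields a = 2, b = -3.
So g(u) = 2u - 3.
The constant term is -3.

-3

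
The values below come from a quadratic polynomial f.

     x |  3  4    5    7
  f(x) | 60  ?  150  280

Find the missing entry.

The 3 known points determine the degree-2 polynomial uniquely.
Write f(x) = ax^2 + bx + c. Substituting each data point gives a linear system:
  9a + 3b + c = 60
  25a + 5b + c = 150
  49a + 7b + c = 280
Solving the system yields a = 5, b = 5, c = 0.
So f(x) = 5x² + 5x.
Then f(4) = 100.

100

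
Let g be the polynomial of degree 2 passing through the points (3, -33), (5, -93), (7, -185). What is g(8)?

Write g(u) = au^2 + bu + c. Substituting each data point gives a linear system:
  9a + 3b + c = -33
  25a + 5b + c = -93
  49a + 7b + c = -185
Solving the system yields a = -4, b = 2, c = -3.
So g(u) = -4u^2 + 2u - 3.
Then g(8) = -243.

-243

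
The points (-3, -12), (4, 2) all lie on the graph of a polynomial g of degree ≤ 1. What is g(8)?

Using the Lagrange interpolation formula with nodes -3, 4:
  L_0(u) = (u - 4) / -7
  L_1(u) = (u + 3) / 7
Then g(u) = -12·L_0(u) + 2·L_1(u).
Expanding and collecting terms gives g(u) = 2u - 6.
Evaluating at u = 8: g(8) = 10.

10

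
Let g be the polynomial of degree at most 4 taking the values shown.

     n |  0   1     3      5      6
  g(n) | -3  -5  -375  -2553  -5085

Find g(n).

g(n) = -3n^4 - 6n^3 + 2n^2 + 5n - 3

Write g(n) = an^4 + bn^3 + cn^2 + dn + e. Substituting each data point gives a linear system:
  e = -3
  a + b + c + d + e = -5
  81a + 27b + 9c + 3d + e = -375
  625a + 125b + 25c + 5d + e = -2553
  1296a + 216b + 36c + 6d + e = -5085
Solving the system yields a = -3, b = -6, c = 2, d = 5, e = -3.
So g(n) = -3n⁴ - 6n³ + 2n² + 5n - 3.
Check: g(1) = -5. ✓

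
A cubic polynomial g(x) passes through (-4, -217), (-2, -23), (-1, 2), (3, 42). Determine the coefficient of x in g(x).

Write g(x) = ax^3 + bx^2 + cx + d. Substituting each data point gives a linear system:
  -64a + 16b - 4c + d = -217
  -8a + 4b - 2c + d = -23
  -a + b - c + d = 2
  27a + 9b + 3c + d = 42
Solving the system yields a = 3, b = -3, c = -5, d = 3.
So g(x) = 3x³ - 3x² - 5x + 3.
The coefficient of x is -5.

-5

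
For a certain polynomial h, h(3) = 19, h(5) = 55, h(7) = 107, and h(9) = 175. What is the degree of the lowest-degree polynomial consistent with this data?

2

Forward differences of the values at x = 3, 5, 7, 9:
  h  : 19  55  107  175
  Δ  : 36  52  68
  Δ^2: 16  16
  Δ^3: 0
The second differences are constant (16) and nonzero, while all higher differences vanish, so the minimal degree is 2.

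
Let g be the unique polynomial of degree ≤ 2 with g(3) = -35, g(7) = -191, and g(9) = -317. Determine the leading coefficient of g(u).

Write g(u) = au^2 + bu + c. Substituting each data point gives a linear system:
  9a + 3b + c = -35
  49a + 7b + c = -191
  81a + 9b + c = -317
Solving the system yields a = -4, b = 1, c = -2.
So g(u) = -4u^2 + u - 2.
The leading coefficient is -4.

-4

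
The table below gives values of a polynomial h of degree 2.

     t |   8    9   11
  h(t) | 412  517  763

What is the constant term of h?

Write h(t) = at^2 + bt + c. Substituting each data point gives a linear system:
  64a + 8b + c = 412
  81a + 9b + c = 517
  121a + 11b + c = 763
Solving the system yields a = 6, b = 3, c = 4.
So h(t) = 6t^2 + 3t + 4.
The constant term is 4.

4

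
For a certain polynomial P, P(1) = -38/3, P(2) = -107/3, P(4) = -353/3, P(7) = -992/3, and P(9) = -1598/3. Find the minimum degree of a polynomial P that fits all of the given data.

Divided differences on the nodes 1, 2, 4, 7, 9:
  order 0: -38/3  -107/3  -353/3  -992/3  -1598/3
  order 1: -23  -41  -71  -101
  order 2: -6  -6  -6
  order 3: 0  0
  order 4: 0
The order-2 divided differences are all -6 (nonzero) and every higher order vanishes, so the data lies on a polynomial of degree exactly 2.

2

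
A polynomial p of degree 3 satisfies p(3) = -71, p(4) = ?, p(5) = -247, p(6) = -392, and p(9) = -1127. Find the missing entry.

The 4 known points determine the degree-3 polynomial uniquely.
Write p(n) = an^3 + bn^2 + cn + d. Substituting each data point gives a linear system:
  27a + 9b + 3c + d = -71
  125a + 25b + 5c + d = -247
  216a + 36b + 6c + d = -392
  729a + 81b + 9c + d = -1127
Solving the system yields a = -1, b = -5, c = 1, d = -2.
So p(n) = -n^3 - 5n^2 + n - 2.
Then p(4) = -142.

-142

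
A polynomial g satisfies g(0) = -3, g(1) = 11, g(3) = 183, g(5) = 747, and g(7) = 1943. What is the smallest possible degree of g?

3

Divided differences on the nodes 0, 1, 3, 5, 7:
  order 0: -3  11  183  747  1943
  order 1: 14  86  282  598
  order 2: 24  49  79
  order 3: 5  5
  order 4: 0
The order-3 divided differences are all 5 (nonzero) and every higher order vanishes, so the data lies on a polynomial of degree exactly 3.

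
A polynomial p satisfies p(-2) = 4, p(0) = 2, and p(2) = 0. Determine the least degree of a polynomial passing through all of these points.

1

Divided differences on the nodes -2, 0, 2:
  order 0: 4  2  0
  order 1: -1  -1
  order 2: 0
The order-1 divided differences are all -1 (nonzero) and every higher order vanishes, so the data lies on a polynomial of degree exactly 1.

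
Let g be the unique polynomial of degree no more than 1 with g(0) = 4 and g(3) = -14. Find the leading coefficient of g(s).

-6

Write g(s) = as + b. Substituting each data point gives a linear system:
  b = 4
  3a + b = -14
Solving the system yields a = -6, b = 4.
So g(s) = -6s + 4.
The leading coefficient is -6.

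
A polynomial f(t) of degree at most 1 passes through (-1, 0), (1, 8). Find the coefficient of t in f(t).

4

Write f(t) = at + b. Substituting each data point gives a linear system:
  -a + b = 0
  a + b = 8
Solving the system yields a = 4, b = 4.
So f(t) = 4t + 4.
The leading coefficient is 4.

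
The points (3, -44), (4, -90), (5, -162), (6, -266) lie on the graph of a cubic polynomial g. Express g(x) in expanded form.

Write g(x) = ax^3 + bx^2 + cx + d. Substituting each data point gives a linear system:
  27a + 9b + 3c + d = -44
  64a + 16b + 4c + d = -90
  125a + 25b + 5c + d = -162
  216a + 36b + 6c + d = -266
Solving the system yields a = -1, b = -1, c = -2, d = -2.
So g(x) = -x³ - x² - 2x - 2.
Check: g(6) = -266. ✓

g(x) = -x^3 - x^2 - 2x - 2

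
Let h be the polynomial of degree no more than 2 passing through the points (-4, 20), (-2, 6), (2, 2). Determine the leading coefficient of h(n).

Write h(n) = an^2 + bn + c. Substituting each data point gives a linear system:
  16a - 4b + c = 20
  4a - 2b + c = 6
  4a + 2b + c = 2
Solving the system yields a = 1, b = -1, c = 0.
So h(n) = n² - n.
The leading coefficient is 1.

1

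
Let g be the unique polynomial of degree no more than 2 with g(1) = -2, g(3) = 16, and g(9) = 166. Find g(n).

g(n) = 2n^2 + n - 5

Using the Lagrange interpolation formula with nodes 1, 3, 9:
  L_0(n) = (n - 3)(n - 9) / 16
  L_1(n) = (n - 1)(n - 9) / -12
  L_2(n) = (n - 1)(n - 3) / 48
Then g(n) = -2·L_0(n) + 16·L_1(n) + 166·L_2(n).
Expanding and collecting terms gives g(n) = 2n^2 + n - 5.
Check: g(1) = -2. ✓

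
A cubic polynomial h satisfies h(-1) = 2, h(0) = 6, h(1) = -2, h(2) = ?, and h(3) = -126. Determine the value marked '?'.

The 4 known points determine the degree-3 polynomial uniquely.
Write h(u) = au^3 + bu^2 + cu + d. Substituting each data point gives a linear system:
  -a + b - c + d = 2
  d = 6
  a + b + c + d = -2
  27a + 9b + 3c + d = -126
Solving the system yields a = -3, b = -6, c = 1, d = 6.
So h(u) = -3u^3 - 6u^2 + u + 6.
Then h(2) = -40.

-40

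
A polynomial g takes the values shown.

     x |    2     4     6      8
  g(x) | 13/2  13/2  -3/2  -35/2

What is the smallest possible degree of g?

2

Forward differences of the values at x = 2, 4, 6, 8:
  g  : 13/2  13/2  -3/2  -35/2
  Δ  : 0  -8  -16
  Δ^2: -8  -8
  Δ^3: 0
The second differences are constant (-8) and nonzero, while all higher differences vanish, so the minimal degree is 2.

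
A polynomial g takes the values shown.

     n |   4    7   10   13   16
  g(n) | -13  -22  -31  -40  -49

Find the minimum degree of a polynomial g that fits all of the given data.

1

Forward differences of the values at n = 4, 7, 10, 13, 16:
  g  : -13  -22  -31  -40  -49
  Δ  : -9  -9  -9  -9
  Δ^2: 0  0  0
  Δ^3: 0  0
  Δ^4: 0
The first differences are constant (-9) and nonzero, while all higher differences vanish, so the minimal degree is 1.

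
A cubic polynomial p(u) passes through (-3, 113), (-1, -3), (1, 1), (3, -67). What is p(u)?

p(u) = -4u^3 + 3u^2 + 6u - 4

Using the Lagrange interpolation formula with nodes -3, -1, 1, 3:
  L_0(u) = (u + 1)(u - 1)(u - 3) / -48
  L_1(u) = (u + 3)(u - 1)(u - 3) / 16
  L_2(u) = (u + 3)(u + 1)(u - 3) / -16
  L_3(u) = (u + 3)(u + 1)(u - 1) / 48
Then p(u) = 113·L_0(u) - 3·L_1(u) + 1·L_2(u) - 67·L_3(u).
Expanding and collecting terms gives p(u) = -4u^3 + 3u^2 + 6u - 4.
Check: p(3) = -67. ✓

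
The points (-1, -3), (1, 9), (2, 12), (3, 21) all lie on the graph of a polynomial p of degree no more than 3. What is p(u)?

Write p(u) = au^3 + bu^2 + cu + d. Substituting each data point gives a linear system:
  -a + b - c + d = -3
  a + b + c + d = 9
  8a + 4b + 2c + d = 12
  27a + 9b + 3c + d = 21
Solving the system yields a = 1, b = -3, c = 5, d = 6.
So p(u) = u^3 - 3u^2 + 5u + 6.
Check: p(2) = 12. ✓

p(u) = u^3 - 3u^2 + 5u + 6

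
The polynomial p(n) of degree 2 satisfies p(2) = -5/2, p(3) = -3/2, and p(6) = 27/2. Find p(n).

p(n) = n^2 - 4n + 3/2

Write p(n) = an^2 + bn + c. Substituting each data point gives a linear system:
  4a + 2b + c = -5/2
  9a + 3b + c = -3/2
  36a + 6b + c = 27/2
Solving the system yields a = 1, b = -4, c = 3/2.
So p(n) = n² - 4n + 3/2.
Check: p(3) = -3/2. ✓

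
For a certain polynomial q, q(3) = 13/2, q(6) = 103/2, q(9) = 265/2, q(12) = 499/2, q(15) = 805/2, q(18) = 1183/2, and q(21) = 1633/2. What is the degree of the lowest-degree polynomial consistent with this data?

2

Forward differences of the values at t = 3, 6, 9, 12, 15, 18, 21:
  q  : 13/2  103/2  265/2  499/2  805/2  1183/2  1633/2
  Δ  : 45  81  117  153  189  225
  Δ^2: 36  36  36  36  36
  Δ^3: 0  0  0  0
  Δ^4: 0  0  0
  Δ^5: 0  0
  Δ^6: 0
The second differences are constant (36) and nonzero, while all higher differences vanish, so the minimal degree is 2.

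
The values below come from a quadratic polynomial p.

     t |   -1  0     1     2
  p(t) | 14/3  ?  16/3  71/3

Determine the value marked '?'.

-1

The 3 known points determine the degree-2 polynomial uniquely.
Write p(t) = at^2 + bt + c. Substituting each data point gives a linear system:
  a - b + c = 14/3
  a + b + c = 16/3
  4a + 2b + c = 71/3
Solving the system yields a = 6, b = 1/3, c = -1.
So p(t) = 6t² + (1/3)t - 1.
Then p(0) = -1.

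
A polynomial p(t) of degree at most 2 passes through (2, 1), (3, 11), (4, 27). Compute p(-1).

Write p(t) = at^2 + bt + c. Substituting each data point gives a linear system:
  4a + 2b + c = 1
  9a + 3b + c = 11
  16a + 4b + c = 27
Solving the system yields a = 3, b = -5, c = -1.
So p(t) = 3t^2 - 5t - 1.
Then p(-1) = 7.

7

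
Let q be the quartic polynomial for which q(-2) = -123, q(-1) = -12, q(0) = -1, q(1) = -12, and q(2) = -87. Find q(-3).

-532

Forward differences of the values at x = -2, -1, 0, 1, 2:
  q  : -123  -12  -1  -12  -87
  Δ  : 111  11  -11  -75
  Δ^2: -100  -22  -64
  Δ^3: 78  -42
  Δ^4: -120
The fourth differences are constant, confirming degree 4.
Interpolating (Newton forward form) and evaluating at x = -3 gives q(-3) = -532.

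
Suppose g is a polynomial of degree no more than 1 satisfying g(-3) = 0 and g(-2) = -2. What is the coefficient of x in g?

Write g(x) = ax + b. Substituting each data point gives a linear system:
  -3a + b = 0
  -2a + b = -2
Solving the system yields a = -2, b = -6.
So g(x) = -2x - 6.
The leading coefficient is -2.

-2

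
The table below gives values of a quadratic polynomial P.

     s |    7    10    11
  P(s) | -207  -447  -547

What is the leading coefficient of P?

-5

Write P(s) = as^2 + bs + c. Substituting each data point gives a linear system:
  49a + 7b + c = -207
  100a + 10b + c = -447
  121a + 11b + c = -547
Solving the system yields a = -5, b = 5, c = 3.
So P(s) = -5s² + 5s + 3.
The leading coefficient is -5.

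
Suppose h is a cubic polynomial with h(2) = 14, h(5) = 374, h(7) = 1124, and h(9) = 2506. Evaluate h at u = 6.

682

Using the Lagrange interpolation formula with nodes 2, 5, 7, 9:
  L_0(u) = (u - 5)(u - 7)(u - 9) / -105
  L_1(u) = (u - 2)(u - 7)(u - 9) / 24
  L_2(u) = (u - 2)(u - 5)(u - 9) / -20
  L_3(u) = (u - 2)(u - 5)(u - 7) / 56
Then h(u) = 14·L_0(u) + 374·L_1(u) + 1124·L_2(u) + 2506·L_3(u).
Expanding and collecting terms gives h(u) = 4u³ - 5u² - u + 4.
Evaluating at u = 6: h(6) = 682.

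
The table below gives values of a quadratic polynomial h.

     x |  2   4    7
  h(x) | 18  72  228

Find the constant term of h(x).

Write h(x) = ax^2 + bx + c. Substituting each data point gives a linear system:
  4a + 2b + c = 18
  16a + 4b + c = 72
  49a + 7b + c = 228
Solving the system yields a = 5, b = -3, c = 4.
So h(x) = 5x² - 3x + 4.
The constant term is 4.

4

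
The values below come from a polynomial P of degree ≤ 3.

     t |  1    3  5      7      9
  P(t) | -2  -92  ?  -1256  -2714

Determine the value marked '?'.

-446

The 4 known points determine the degree-3 polynomial uniquely.
Write P(t) = at^3 + bt^2 + ct + d. Substituting each data point gives a linear system:
  a + b + c + d = -2
  27a + 9b + 3c + d = -92
  343a + 49b + 7c + d = -1256
  729a + 81b + 9c + d = -2714
Solving the system yields a = -4, b = 3, c = -5, d = 4.
So P(t) = -4t³ + 3t² - 5t + 4.
Then P(5) = -446.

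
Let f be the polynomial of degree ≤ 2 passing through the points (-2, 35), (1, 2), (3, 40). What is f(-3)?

70

Write f(n) = an^2 + bn + c. Substituting each data point gives a linear system:
  4a - 2b + c = 35
  a + b + c = 2
  9a + 3b + c = 40
Solving the system yields a = 6, b = -5, c = 1.
So f(n) = 6n^2 - 5n + 1.
Then f(-3) = 70.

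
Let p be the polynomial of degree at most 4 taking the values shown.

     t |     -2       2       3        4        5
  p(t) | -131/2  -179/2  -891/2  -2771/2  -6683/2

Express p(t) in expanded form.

p(t) = -5t^4 - 2t^3 + t^2 + 2t - 3/2

Write p(t) = at^4 + bt^3 + ct^2 + dt + e. Substituting each data point gives a linear system:
  16a - 8b + 4c - 2d + e = -131/2
  16a + 8b + 4c + 2d + e = -179/2
  81a + 27b + 9c + 3d + e = -891/2
  256a + 64b + 16c + 4d + e = -2771/2
  625a + 125b + 25c + 5d + e = -6683/2
Solving the system yields a = -5, b = -2, c = 1, d = 2, e = -3/2.
So p(t) = -5t^4 - 2t^3 + t^2 + 2t - 3/2.
Check: p(4) = -2771/2. ✓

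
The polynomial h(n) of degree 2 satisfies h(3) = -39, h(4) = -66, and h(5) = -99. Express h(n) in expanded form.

Using the Lagrange interpolation formula with nodes 3, 4, 5:
  L_0(n) = (n - 4)(n - 5) / 2
  L_1(n) = (n - 3)(n - 5) / -1
  L_2(n) = (n - 3)(n - 4) / 2
Then h(n) = -39·L_0(n) - 66·L_1(n) - 99·L_2(n).
Expanding and collecting terms gives h(n) = -3n^2 - 6n + 6.
Check: h(4) = -66. ✓

h(n) = -3n^2 - 6n + 6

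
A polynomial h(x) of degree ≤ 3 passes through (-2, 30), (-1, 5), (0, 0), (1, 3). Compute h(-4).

Forward differences of the values at x = -2, -1, 0, 1:
  h  : 30  5  0  3
  Δ  : -25  -5  3
  Δ^2: 20  8
  Δ^3: -12
The third differences are constant, confirming degree 3.
Interpolating (Newton forward form) and evaluating at x = -4 gives h(-4) = 188.

188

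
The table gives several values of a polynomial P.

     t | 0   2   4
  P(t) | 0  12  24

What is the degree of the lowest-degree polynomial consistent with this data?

1

Forward differences of the values at t = 0, 2, 4:
  P  : 0  12  24
  Δ  : 12  12
  Δ^2: 0
The first differences are constant (12) and nonzero, while all higher differences vanish, so the minimal degree is 1.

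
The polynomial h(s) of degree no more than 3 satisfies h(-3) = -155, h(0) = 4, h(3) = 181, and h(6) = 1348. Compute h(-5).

Write h(s) = as^3 + bs^2 + cs + d. Substituting each data point gives a linear system:
  -27a + 9b - 3c + d = -155
  d = 4
  27a + 9b + 3c + d = 181
  216a + 36b + 6c + d = 1348
Solving the system yields a = 6, b = 1, c = 2, d = 4.
So h(s) = 6s³ + s² + 2s + 4.
Then h(-5) = -731.

-731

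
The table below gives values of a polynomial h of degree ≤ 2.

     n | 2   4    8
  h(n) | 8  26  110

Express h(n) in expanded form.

h(n) = 2n^2 - 3n + 6

Using the Lagrange interpolation formula with nodes 2, 4, 8:
  L_0(n) = (n - 4)(n - 8) / 12
  L_1(n) = (n - 2)(n - 8) / -8
  L_2(n) = (n - 2)(n - 4) / 24
Then h(n) = 8·L_0(n) + 26·L_1(n) + 110·L_2(n).
Expanding and collecting terms gives h(n) = 2n^2 - 3n + 6.
Check: h(8) = 110. ✓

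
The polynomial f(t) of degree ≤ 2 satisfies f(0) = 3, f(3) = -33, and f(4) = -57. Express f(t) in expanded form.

Write f(t) = at^2 + bt + c. Substituting each data point gives a linear system:
  c = 3
  9a + 3b + c = -33
  16a + 4b + c = -57
Solving the system yields a = -3, b = -3, c = 3.
So f(t) = -3t^2 - 3t + 3.
Check: f(4) = -57. ✓

f(t) = -3t^2 - 3t + 3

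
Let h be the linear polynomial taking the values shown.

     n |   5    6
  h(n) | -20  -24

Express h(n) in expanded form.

Write h(n) = an + b. Substituting each data point gives a linear system:
  5a + b = -20
  6a + b = -24
Solving the system yields a = -4, b = 0.
So h(n) = -4n.
Check: h(5) = -20. ✓

h(n) = -4n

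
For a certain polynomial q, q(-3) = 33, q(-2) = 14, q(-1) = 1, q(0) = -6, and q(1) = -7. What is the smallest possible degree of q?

2

Forward differences of the values at s = -3, -2, -1, 0, 1:
  q  : 33  14  1  -6  -7
  Δ  : -19  -13  -7  -1
  Δ^2: 6  6  6
  Δ^3: 0  0
  Δ^4: 0
The second differences are constant (6) and nonzero, while all higher differences vanish, so the minimal degree is 2.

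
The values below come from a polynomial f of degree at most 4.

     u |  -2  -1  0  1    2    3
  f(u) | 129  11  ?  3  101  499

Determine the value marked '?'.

-5

The 5 known points determine the degree-4 polynomial uniquely.
Write f(u) = au^4 + bu^3 + cu^2 + du + e. Substituting each data point gives a linear system:
  16a - 8b + 4c - 2d + e = 129
  a - b + c - d + e = 11
  a + b + c + d + e = 3
  16a + 8b + 4c + 2d + e = 101
  81a + 27b + 9c + 3d + e = 499
Solving the system yields a = 6, b = -1, c = 6, d = -3, e = -5.
So f(u) = 6u⁴ - u³ + 6u² - 3u - 5.
Then f(0) = -5.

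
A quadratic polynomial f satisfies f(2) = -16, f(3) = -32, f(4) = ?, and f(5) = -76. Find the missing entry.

-52

On equispaced nodes a degree-2 polynomial has vanishing third forward difference, so
  - f(2) + 3·f(3) - 3·f(4) + f(5) = 0.
Substituting the known values and solving for f(4):
  -3·f(4) = 156
  f(4) = -52.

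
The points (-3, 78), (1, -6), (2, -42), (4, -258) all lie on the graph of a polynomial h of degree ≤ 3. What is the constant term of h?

6

Write h(u) = au^3 + bu^2 + cu + d. Substituting each data point gives a linear system:
  -27a + 9b - 3c + d = 78
  a + b + c + d = -6
  8a + 4b + 2c + d = -42
  64a + 16b + 4c + d = -258
Solving the system yields a = -3, b = -3, c = -6, d = 6.
So h(u) = -3u^3 - 3u^2 - 6u + 6.
The constant term is 6.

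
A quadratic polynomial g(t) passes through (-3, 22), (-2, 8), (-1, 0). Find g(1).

Write g(t) = at^2 + bt + c. Substituting each data point gives a linear system:
  9a - 3b + c = 22
  4a - 2b + c = 8
  a - b + c = 0
Solving the system yields a = 3, b = 1, c = -2.
So g(t) = 3t^2 + t - 2.
Then g(1) = 2.

2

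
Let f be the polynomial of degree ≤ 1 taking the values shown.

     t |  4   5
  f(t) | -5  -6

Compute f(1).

Using the Lagrange interpolation formula with nodes 4, 5:
  L_0(t) = (t - 5) / -1
  L_1(t) = (t - 4) / 1
Then f(t) = -5·L_0(t) - 6·L_1(t).
Expanding and collecting terms gives f(t) = -t - 1.
Evaluating at t = 1: f(1) = -2.

-2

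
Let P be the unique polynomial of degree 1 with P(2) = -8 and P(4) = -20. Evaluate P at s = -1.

10

Using the Lagrange interpolation formula with nodes 2, 4:
  L_0(s) = (s - 4) / -2
  L_1(s) = (s - 2) / 2
Then P(s) = -8·L_0(s) - 20·L_1(s).
Expanding and collecting terms gives P(s) = -6s + 4.
Evaluating at s = -1: P(-1) = 10.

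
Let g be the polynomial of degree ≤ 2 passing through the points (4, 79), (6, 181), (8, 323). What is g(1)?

1

Write g(x) = ax^2 + bx + c. Substituting each data point gives a linear system:
  16a + 4b + c = 79
  36a + 6b + c = 181
  64a + 8b + c = 323
Solving the system yields a = 5, b = 1, c = -5.
So g(x) = 5x^2 + x - 5.
Then g(1) = 1.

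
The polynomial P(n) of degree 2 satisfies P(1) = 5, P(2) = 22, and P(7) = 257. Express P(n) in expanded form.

P(n) = 5n^2 + 2n - 2

Write P(n) = an^2 + bn + c. Substituting each data point gives a linear system:
  a + b + c = 5
  4a + 2b + c = 22
  49a + 7b + c = 257
Solving the system yields a = 5, b = 2, c = -2.
So P(n) = 5n^2 + 2n - 2.
Check: P(1) = 5. ✓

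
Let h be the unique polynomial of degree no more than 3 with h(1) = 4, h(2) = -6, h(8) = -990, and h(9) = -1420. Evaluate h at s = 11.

-2616

Write h(s) = as^3 + bs^2 + cs + d. Substituting each data point gives a linear system:
  a + b + c + d = 4
  8a + 4b + 2c + d = -6
  512a + 64b + 8c + d = -990
  729a + 81b + 9c + d = -1420
Solving the system yields a = -2, b = 0, c = 4, d = 2.
So h(s) = -2s^3 + 4s + 2.
Then h(11) = -2616.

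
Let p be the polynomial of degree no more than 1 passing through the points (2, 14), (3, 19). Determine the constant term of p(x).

Write p(x) = ax + b. Substituting each data point gives a linear system:
  2a + b = 14
  3a + b = 19
Solving the system yields a = 5, b = 4.
So p(x) = 5x + 4.
The constant term is 4.

4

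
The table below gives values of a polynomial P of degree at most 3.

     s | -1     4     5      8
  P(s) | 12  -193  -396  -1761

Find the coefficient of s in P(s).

-4

Write P(s) = as^3 + bs^2 + cs + d. Substituting each data point gives a linear system:
  -a + b - c + d = 12
  64a + 16b + 4c + d = -193
  125a + 25b + 5c + d = -396
  512a + 64b + 8c + d = -1761
Solving the system yields a = -4, b = 5, c = -4, d = -1.
So P(s) = -4s³ + 5s² - 4s - 1.
The coefficient of s is -4.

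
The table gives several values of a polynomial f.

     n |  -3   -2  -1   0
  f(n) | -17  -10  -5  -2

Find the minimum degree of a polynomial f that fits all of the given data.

2

Forward differences of the values at n = -3, -2, -1, 0:
  f  : -17  -10  -5  -2
  Δ  : 7  5  3
  Δ^2: -2  -2
  Δ^3: 0
The second differences are constant (-2) and nonzero, while all higher differences vanish, so the minimal degree is 2.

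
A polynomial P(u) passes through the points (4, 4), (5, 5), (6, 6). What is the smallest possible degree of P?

1

Forward differences of the values at u = 4, 5, 6:
  P  : 4  5  6
  Δ  : 1  1
  Δ^2: 0
The first differences are constant (1) and nonzero, while all higher differences vanish, so the minimal degree is 1.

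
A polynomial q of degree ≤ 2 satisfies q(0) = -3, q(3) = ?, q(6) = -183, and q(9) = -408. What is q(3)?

On equispaced nodes a degree-2 polynomial has vanishing third forward difference, so
  - q(0) + 3·q(3) - 3·q(6) + q(9) = 0.
Substituting the known values and solving for q(3):
  3·q(3) = -144
  q(3) = -48.

-48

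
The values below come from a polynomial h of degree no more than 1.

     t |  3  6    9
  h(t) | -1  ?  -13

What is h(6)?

On equispaced nodes a degree-1 polynomial has vanishing second forward difference, so
  h(3) - 2·h(6) + h(9) = 0.
Substituting the known values and solving for h(6):
  -2·h(6) = 14
  h(6) = -7.

-7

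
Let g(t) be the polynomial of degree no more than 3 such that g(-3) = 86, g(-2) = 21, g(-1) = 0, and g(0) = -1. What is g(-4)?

219

Forward differences of the values at t = -3, -2, -1, 0:
  g  : 86  21  0  -1
  Δ  : -65  -21  -1
  Δ^2: 44  20
  Δ^3: -24
The third differences are constant, confirming degree 3.
Interpolating (Newton forward form) and evaluating at t = -4 gives g(-4) = 219.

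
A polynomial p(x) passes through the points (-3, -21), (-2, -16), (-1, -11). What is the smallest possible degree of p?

1

Forward differences of the values at x = -3, -2, -1:
  p  : -21  -16  -11
  Δ  : 5  5
  Δ^2: 0
The first differences are constant (5) and nonzero, while all higher differences vanish, so the minimal degree is 1.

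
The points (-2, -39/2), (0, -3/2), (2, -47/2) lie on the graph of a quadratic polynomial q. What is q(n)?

Write q(n) = an^2 + bn + c. Substituting each data point gives a linear system:
  4a - 2b + c = -39/2
  c = -3/2
  4a + 2b + c = -47/2
Solving the system yields a = -5, b = -1, c = -3/2.
So q(n) = -5n^2 - n - 3/2.
Check: q(0) = -3/2. ✓

q(n) = -5n^2 - n - 3/2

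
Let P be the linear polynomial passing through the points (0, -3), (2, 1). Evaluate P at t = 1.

Using the Lagrange interpolation formula with nodes 0, 2:
  L_0(t) = (t - 2) / -2
  L_1(t) = t / 2
Then P(t) = -3·L_0(t) + 1·L_1(t).
Expanding and collecting terms gives P(t) = 2t - 3.
Evaluating at t = 1: P(1) = -1.

-1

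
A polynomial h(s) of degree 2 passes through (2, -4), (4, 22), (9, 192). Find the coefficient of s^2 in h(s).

Write h(s) = as^2 + bs + c. Substituting each data point gives a linear system:
  4a + 2b + c = -4
  16a + 4b + c = 22
  81a + 9b + c = 192
Solving the system yields a = 3, b = -5, c = -6.
So h(s) = 3s² - 5s - 6.
The leading coefficient is 3.

3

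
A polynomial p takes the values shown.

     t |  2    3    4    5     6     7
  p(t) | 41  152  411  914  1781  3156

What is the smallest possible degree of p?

Forward differences of the values at t = 2, 3, 4, 5, 6, 7:
  p  : 41  152  411  914  1781  3156
  Δ  : 111  259  503  867  1375
  Δ^2: 148  244  364  508
  Δ^3: 96  120  144
  Δ^4: 24  24
  Δ^5: 0
The fourth differences are constant (24) and nonzero, while all higher differences vanish, so the minimal degree is 4.

4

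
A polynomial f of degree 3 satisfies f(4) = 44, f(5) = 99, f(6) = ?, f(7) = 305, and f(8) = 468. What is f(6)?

184

The 4 known points determine the degree-3 polynomial uniquely.
Write f(x) = ax^3 + bx^2 + cx + d. Substituting each data point gives a linear system:
  64a + 16b + 4c + d = 44
  125a + 25b + 5c + d = 99
  343a + 49b + 7c + d = 305
  512a + 64b + 8c + d = 468
Solving the system yields a = 1, b = 0, c = -6, d = 4.
So f(x) = x³ - 6x + 4.
Then f(6) = 184.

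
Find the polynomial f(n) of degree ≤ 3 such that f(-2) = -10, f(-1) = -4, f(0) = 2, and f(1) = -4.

f(n) = -2n^3 - 6n^2 + 2n + 2

Write f(n) = an^3 + bn^2 + cn + d. Substituting each data point gives a linear system:
  -8a + 4b - 2c + d = -10
  -a + b - c + d = -4
  d = 2
  a + b + c + d = -4
Solving the system yields a = -2, b = -6, c = 2, d = 2.
So f(n) = -2n^3 - 6n^2 + 2n + 2.
Check: f(-1) = -4. ✓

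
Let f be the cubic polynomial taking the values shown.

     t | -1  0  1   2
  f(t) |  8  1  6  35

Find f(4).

213

Write f(t) = at^3 + bt^2 + ct + d. Substituting each data point gives a linear system:
  -a + b - c + d = 8
  d = 1
  a + b + c + d = 6
  8a + 4b + 2c + d = 35
Solving the system yields a = 2, b = 6, c = -3, d = 1.
So f(t) = 2t^3 + 6t^2 - 3t + 1.
Then f(4) = 213.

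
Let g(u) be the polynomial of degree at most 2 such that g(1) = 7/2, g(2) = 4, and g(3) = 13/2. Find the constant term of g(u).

5

Write g(u) = au^2 + bu + c. Substituting each data point gives a linear system:
  a + b + c = 7/2
  4a + 2b + c = 4
  9a + 3b + c = 13/2
Solving the system yields a = 1, b = -5/2, c = 5.
So g(u) = u^2 - (5/2)u + 5.
The constant term is 5.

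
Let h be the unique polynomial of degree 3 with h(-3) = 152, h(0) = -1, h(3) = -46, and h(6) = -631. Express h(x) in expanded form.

h(x) = -4x^3 + 6x^2 + 3x - 1

Using the Lagrange interpolation formula with nodes -3, 0, 3, 6:
  L_0(x) = x(x - 3)(x - 6) / -162
  L_1(x) = (x + 3)(x - 3)(x - 6) / 54
  L_2(x) = (x + 3)x(x - 6) / -54
  L_3(x) = (x + 3)x(x - 3) / 162
Then h(x) = 152·L_0(x) - 1·L_1(x) - 46·L_2(x) - 631·L_3(x).
Expanding and collecting terms gives h(x) = -4x^3 + 6x^2 + 3x - 1.
Check: h(-3) = 152. ✓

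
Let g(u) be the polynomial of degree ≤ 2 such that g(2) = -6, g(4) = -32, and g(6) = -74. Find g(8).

Write g(u) = au^2 + bu + c. Substituting each data point gives a linear system:
  4a + 2b + c = -6
  16a + 4b + c = -32
  36a + 6b + c = -74
Solving the system yields a = -2, b = -1, c = 4.
So g(u) = -2u^2 - u + 4.
Then g(8) = -132.

-132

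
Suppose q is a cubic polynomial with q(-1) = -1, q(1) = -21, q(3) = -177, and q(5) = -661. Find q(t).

Write q(t) = at^3 + bt^2 + ct + d. Substituting each data point gives a linear system:
  -a + b - c + d = -1
  a + b + c + d = -21
  27a + 9b + 3c + d = -177
  125a + 25b + 5c + d = -661
Solving the system yields a = -4, b = -5, c = -6, d = -6.
So q(t) = -4t³ - 5t² - 6t - 6.
Check: q(1) = -21. ✓

q(t) = -4t^3 - 5t^2 - 6t - 6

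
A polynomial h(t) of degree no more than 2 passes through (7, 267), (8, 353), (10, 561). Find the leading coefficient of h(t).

6

Write h(t) = at^2 + bt + c. Substituting each data point gives a linear system:
  49a + 7b + c = 267
  64a + 8b + c = 353
  100a + 10b + c = 561
Solving the system yields a = 6, b = -4, c = 1.
So h(t) = 6t^2 - 4t + 1.
The leading coefficient is 6.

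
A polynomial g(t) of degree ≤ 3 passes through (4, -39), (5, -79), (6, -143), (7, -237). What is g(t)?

Write g(t) = at^3 + bt^2 + ct + d. Substituting each data point gives a linear system:
  64a + 16b + 4c + d = -39
  125a + 25b + 5c + d = -79
  216a + 36b + 6c + d = -143
  343a + 49b + 7c + d = -237
Solving the system yields a = -1, b = 3, c = -6, d = 1.
So g(t) = -t^3 + 3t^2 - 6t + 1.
Check: g(5) = -79. ✓

g(t) = -t^3 + 3t^2 - 6t + 1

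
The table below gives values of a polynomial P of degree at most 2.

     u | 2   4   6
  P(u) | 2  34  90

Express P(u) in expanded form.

Using the Lagrange interpolation formula with nodes 2, 4, 6:
  L_0(u) = (u - 4)(u - 6) / 8
  L_1(u) = (u - 2)(u - 6) / -4
  L_2(u) = (u - 2)(u - 4) / 8
Then P(u) = 2·L_0(u) + 34·L_1(u) + 90·L_2(u).
Expanding and collecting terms gives P(u) = 3u² - 2u - 6.
Check: P(4) = 34. ✓

P(u) = 3u^2 - 2u - 6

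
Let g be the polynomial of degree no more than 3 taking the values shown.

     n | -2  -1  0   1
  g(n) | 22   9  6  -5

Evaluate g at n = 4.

Forward differences of the values at n = -2, -1, 0, 1:
  g  : 22  9  6  -5
  Δ  : -13  -3  -11
  Δ^2: 10  -8
  Δ^3: -18
The third differences are constant, confirming degree 3.
Interpolating (Newton forward form) and evaluating at n = 4 gives g(4) = -266.

-266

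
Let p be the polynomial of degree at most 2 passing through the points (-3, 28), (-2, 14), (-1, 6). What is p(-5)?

Forward differences of the values at t = -3, -2, -1:
  p  : 28  14  6
  Δ  : -14  -8
  Δ^2: 6
The second differences are constant, confirming degree 2.
Interpolating (Newton forward form) and evaluating at t = -5 gives p(-5) = 74.

74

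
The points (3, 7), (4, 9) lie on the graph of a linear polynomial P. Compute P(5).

11

Write P(n) = an + b. Substituting each data point gives a linear system:
  3a + b = 7
  4a + b = 9
Solving the system yields a = 2, b = 1.
So P(n) = 2n + 1.
Then P(5) = 11.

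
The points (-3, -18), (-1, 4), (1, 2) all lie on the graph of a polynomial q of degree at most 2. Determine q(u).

q(u) = -3u^2 - u + 6

Using the Lagrange interpolation formula with nodes -3, -1, 1:
  L_0(u) = (u + 1)(u - 1) / 8
  L_1(u) = (u + 3)(u - 1) / -4
  L_2(u) = (u + 3)(u + 1) / 8
Then q(u) = -18·L_0(u) + 4·L_1(u) + 2·L_2(u).
Expanding and collecting terms gives q(u) = -3u^2 - u + 6.
Check: q(-1) = 4. ✓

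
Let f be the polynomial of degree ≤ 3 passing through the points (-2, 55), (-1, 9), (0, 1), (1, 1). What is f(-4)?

Using the Lagrange interpolation formula with nodes -2, -1, 0, 1:
  L_0(s) = (s + 1)s(s - 1) / -6
  L_1(s) = (s + 2)s(s - 1) / 2
  L_2(s) = (s + 2)(s + 1)(s - 1) / -2
  L_3(s) = (s + 2)(s + 1)s / 6
Then f(s) = 55·L_0(s) + 9·L_1(s) + 1·L_2(s) + 1·L_3(s).
Expanding and collecting terms gives f(s) = -5s^3 + 4s^2 + s + 1.
Evaluating at s = -4: f(-4) = 381.

381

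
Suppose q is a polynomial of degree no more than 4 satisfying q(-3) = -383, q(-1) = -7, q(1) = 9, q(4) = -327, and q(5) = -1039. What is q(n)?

Write q(n) = an^4 + bn^3 + cn^2 + dn + e. Substituting each data point gives a linear system:
  81a - 27b + 9c - 3d + e = -383
  a - b + c - d + e = -7
  a + b + c + d + e = 9
  256a + 64b + 16c + 4d + e = -327
  625a + 125b + 25c + 5d + e = -1039
Solving the system yields a = -3, b = 6, c = 3, d = 2, e = 1.
So q(n) = -3n^4 + 6n^3 + 3n^2 + 2n + 1.
Check: q(4) = -327. ✓

q(n) = -3n^4 + 6n^3 + 3n^2 + 2n + 1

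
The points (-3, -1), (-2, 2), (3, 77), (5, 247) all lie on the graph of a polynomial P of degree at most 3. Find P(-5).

Write P(x) = ax^3 + bx^2 + cx + d. Substituting each data point gives a linear system:
  -27a + 9b - 3c + d = -1
  -8a + 4b - 2c + d = 2
  27a + 9b + 3c + d = 77
  125a + 25b + 5c + d = 247
Solving the system yields a = 1, b = 4, c = 4, d = 2.
So P(x) = x³ + 4x² + 4x + 2.
Then P(-5) = -43.

-43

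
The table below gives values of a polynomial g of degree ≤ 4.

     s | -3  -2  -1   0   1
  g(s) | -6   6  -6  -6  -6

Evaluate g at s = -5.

-486

Using the Lagrange interpolation formula with nodes -3, -2, -1, 0, 1:
  L_0(s) = (s + 2)(s + 1)s(s - 1) / 24
  L_1(s) = (s + 3)(s + 1)s(s - 1) / -6
  L_2(s) = (s + 3)(s + 2)s(s - 1) / 4
  L_3(s) = (s + 3)(s + 2)(s + 1)(s - 1) / -6
  L_4(s) = (s + 3)(s + 2)(s + 1)s / 24
Then g(s) = -6·L_0(s) + 6·L_1(s) - 6·L_2(s) - 6·L_3(s) - 6·L_4(s).
Expanding and collecting terms gives g(s) = -2s^4 - 6s^3 + 2s^2 + 6s - 6.
Evaluating at s = -5: g(-5) = -486.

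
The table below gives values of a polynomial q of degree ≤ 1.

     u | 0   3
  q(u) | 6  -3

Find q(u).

Write q(u) = au + b. Substituting each data point gives a linear system:
  b = 6
  3a + b = -3
Solving the system yields a = -3, b = 6.
So q(u) = -3u + 6.
Check: q(0) = 6. ✓

q(u) = -3u + 6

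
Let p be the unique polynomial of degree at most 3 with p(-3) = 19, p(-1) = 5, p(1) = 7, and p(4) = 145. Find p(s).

Write p(s) = as^3 + bs^2 + cs + d. Substituting each data point gives a linear system:
  -27a + 9b - 3c + d = 19
  -a + b - c + d = 5
  a + b + c + d = 7
  64a + 16b + 4c + d = 145
Solving the system yields a = 1, b = 5, c = 0, d = 1.
So p(s) = s^3 + 5s^2 + 1.
Check: p(-1) = 5. ✓

p(s) = s^3 + 5s^2 + 1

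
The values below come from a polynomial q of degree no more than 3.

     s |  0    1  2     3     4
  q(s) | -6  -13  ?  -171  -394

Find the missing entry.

-56

On equispaced nodes a degree-3 polynomial has vanishing fourth forward difference, so
  q(0) - 4·q(1) + 6·q(2) - 4·q(3) + q(4) = 0.
Substituting the known values and solving for q(2):
  6·q(2) = -336
  q(2) = -56.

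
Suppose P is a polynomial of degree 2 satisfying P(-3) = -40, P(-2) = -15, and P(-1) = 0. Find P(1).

Using the Lagrange interpolation formula with nodes -3, -2, -1:
  L_0(s) = (s + 2)(s + 1) / 2
  L_1(s) = (s + 3)(s + 1) / -1
  L_2(s) = (s + 3)(s + 2) / 2
Then P(s) = -40·L_0(s) - 15·L_1(s) + 0·L_2(s).
Expanding and collecting terms gives P(s) = -5s^2 + 5.
Evaluating at s = 1: P(1) = 0.

0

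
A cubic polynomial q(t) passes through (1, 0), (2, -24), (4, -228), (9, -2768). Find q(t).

q(t) = -4t^3 + 2t^2 - 2t + 4

Using the Lagrange interpolation formula with nodes 1, 2, 4, 9:
  L_0(t) = (t - 2)(t - 4)(t - 9) / -24
  L_1(t) = (t - 1)(t - 4)(t - 9) / 14
  L_2(t) = (t - 1)(t - 2)(t - 9) / -30
  L_3(t) = (t - 1)(t - 2)(t - 4) / 280
Then q(t) = 0·L_0(t) - 24·L_1(t) - 228·L_2(t) - 2768·L_3(t).
Expanding and collecting terms gives q(t) = -4t³ + 2t² - 2t + 4.
Check: q(1) = 0. ✓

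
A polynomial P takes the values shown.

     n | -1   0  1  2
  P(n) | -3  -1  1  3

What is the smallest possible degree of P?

Forward differences of the values at n = -1, 0, 1, 2:
  P  : -3  -1  1  3
  Δ  : 2  2  2
  Δ^2: 0  0
  Δ^3: 0
The first differences are constant (2) and nonzero, while all higher differences vanish, so the minimal degree is 1.

1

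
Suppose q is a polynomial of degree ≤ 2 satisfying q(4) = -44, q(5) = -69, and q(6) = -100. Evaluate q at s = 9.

Write q(s) = as^2 + bs + c. Substituting each data point gives a linear system:
  16a + 4b + c = -44
  25a + 5b + c = -69
  36a + 6b + c = -100
Solving the system yields a = -3, b = 2, c = -4.
So q(s) = -3s² + 2s - 4.
Then q(9) = -229.

-229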